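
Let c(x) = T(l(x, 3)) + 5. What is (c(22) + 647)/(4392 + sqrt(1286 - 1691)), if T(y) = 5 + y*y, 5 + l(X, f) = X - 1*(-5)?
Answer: 556808/2143341 - 1141*I*sqrt(5)/2143341 ≈ 0.25979 - 0.0011904*I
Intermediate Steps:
l(X, f) = X (l(X, f) = -5 + (X - 1*(-5)) = -5 + (X + 5) = -5 + (5 + X) = X)
T(y) = 5 + y**2
c(x) = 10 + x**2 (c(x) = (5 + x**2) + 5 = 10 + x**2)
(c(22) + 647)/(4392 + sqrt(1286 - 1691)) = ((10 + 22**2) + 647)/(4392 + sqrt(1286 - 1691)) = ((10 + 484) + 647)/(4392 + sqrt(-405)) = (494 + 647)/(4392 + 9*I*sqrt(5)) = 1141/(4392 + 9*I*sqrt(5))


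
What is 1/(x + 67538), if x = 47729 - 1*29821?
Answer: 1/85446 ≈ 1.1703e-5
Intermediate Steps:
x = 17908 (x = 47729 - 29821 = 17908)
1/(x + 67538) = 1/(17908 + 67538) = 1/85446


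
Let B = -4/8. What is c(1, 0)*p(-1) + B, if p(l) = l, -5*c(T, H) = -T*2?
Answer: -9/10 ≈ -0.90000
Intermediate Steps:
B = -½ (B = -4*⅛ = -½ ≈ -0.50000)
c(T, H) = 2*T/5 (c(T, H) = -(-T)*2/5 = -(-2)*T/5 = 2*T/5)
c(1, 0)*p(-1) + B = ((⅖)*1)*(-1) - ½ = (⅖)*(-1) - ½ = -⅖ - ½ = -9/10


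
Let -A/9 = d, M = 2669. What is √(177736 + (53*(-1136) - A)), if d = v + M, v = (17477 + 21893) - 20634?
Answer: √310173 ≈ 556.93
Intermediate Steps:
v = 18736 (v = 39370 - 20634 = 18736)
d = 21405 (d = 18736 + 2669 = 21405)
A = -192645 (A = -9*21405 = -192645)
√(177736 + (53*(-1136) - A)) = √(177736 + (53*(-1136) - 1*(-192645))) = √(177736 + (-60208 + 192645)) = √(177736 + 132437) = √310173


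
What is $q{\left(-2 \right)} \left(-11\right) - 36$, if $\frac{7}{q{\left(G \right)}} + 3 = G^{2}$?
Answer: $-113$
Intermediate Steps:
$q{\left(G \right)} = \frac{7}{-3 + G^{2}}$
$q{\left(-2 \right)} \left(-11\right) - 36 = \frac{7}{-3 + \left(-2\right)^{2}} \left(-11\right) - 36 = \frac{7}{-3 + 4} \left(-11\right) - 36 = \frac{7}{1} \left(-11\right) - 36 = 7 \cdot 1 \left(-11\right) - 36 = 7 \left(-11\right) - 36 = -77 - 36 = -113$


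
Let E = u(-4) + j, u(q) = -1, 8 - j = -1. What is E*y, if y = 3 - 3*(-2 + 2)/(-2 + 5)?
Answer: 24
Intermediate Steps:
j = 9 (j = 8 - 1*(-1) = 8 + 1 = 9)
y = 3 (y = 3 - 0/3 = 3 - 3*0 = 3 + 0 = 3)
E = 8 (E = -1 + 9 = 8)
E*y = 8*3 = 24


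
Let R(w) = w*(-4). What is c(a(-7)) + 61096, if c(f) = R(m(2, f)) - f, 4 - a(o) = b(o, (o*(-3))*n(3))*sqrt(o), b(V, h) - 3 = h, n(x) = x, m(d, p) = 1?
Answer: 61088 + 66*I*sqrt(7) ≈ 61088.0 + 174.62*I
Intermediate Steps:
R(w) = -4*w
b(V, h) = 3 + h
a(o) = 4 - sqrt(o)*(3 - 9*o) (a(o) = 4 - (3 + (o*(-3))*3)*sqrt(o) = 4 - (3 - 3*o*3)*sqrt(o) = 4 - (3 - 9*o)*sqrt(o) = 4 - sqrt(o)*(3 - 9*o))
c(f) = -4 - f (c(f) = -4*1 - f = -4 - f)
c(a(-7)) + 61096 = (-4 - (4 + sqrt(-7)*(-3 + 9*(-7)))) + 61096 = (-4 - (4 + (I*sqrt(7))*(-3 - 63))) + 61096 = (-4 - (4 + (I*sqrt(7))*(-66))) + 61096 = (-4 - (4 - 66*I*sqrt(7))) + 61096 = (-4 + (-4 + 66*I*sqrt(7))) + 61096 = (-8 + 66*I*sqrt(7)) + 61096 = 61088 + 66*I*sqrt(7)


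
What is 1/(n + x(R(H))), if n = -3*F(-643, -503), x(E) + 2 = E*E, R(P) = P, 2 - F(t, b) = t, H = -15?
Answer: -1/1712 ≈ -0.00058411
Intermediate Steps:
F(t, b) = 2 - t
x(E) = -2 + E² (x(E) = -2 + E*E = -2 + E²)
n = -1935 (n = -3*(2 - 1*(-643)) = -3*(2 + 643) = -3*645 = -1935)
1/(n + x(R(H))) = 1/(-1935 + (-2 + (-15)²)) = 1/(-1935 + (-2 + 225)) = 1/(-1935 + 223) = 1/(-1712) = -1/1712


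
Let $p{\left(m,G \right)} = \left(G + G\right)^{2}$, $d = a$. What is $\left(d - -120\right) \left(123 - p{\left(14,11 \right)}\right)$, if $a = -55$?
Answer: $-23465$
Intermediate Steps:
$d = -55$
$p{\left(m,G \right)} = 4 G^{2}$ ($p{\left(m,G \right)} = \left(2 G\right)^{2} = 4 G^{2}$)
$\left(d - -120\right) \left(123 - p{\left(14,11 \right)}\right) = \left(-55 - -120\right) \left(123 - 4 \cdot 11^{2}\right) = \left(-55 + 120\right) \left(123 - 4 \cdot 121\right) = 65 \left(123 - 484\right) = 65 \left(-361\right) = -23465$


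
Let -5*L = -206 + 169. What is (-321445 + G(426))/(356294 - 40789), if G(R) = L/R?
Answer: -684677813/672025650 ≈ -1.0188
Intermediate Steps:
L = 37/5 (L = -(-206 + 169)/5 = -⅕*(-37) = 37/5 ≈ 7.4000)
G(R) = 37/(5*R)
(-321445 + G(426))/(356294 - 40789) = (-321445 + (37/5)/426)/(356294 - 40789) = (-321445 + (37/5)*(1/426))/315505 = (-321445 + 37/2130)*(1/315505) = -684677813/2130*1/315505 = -684677813/672025650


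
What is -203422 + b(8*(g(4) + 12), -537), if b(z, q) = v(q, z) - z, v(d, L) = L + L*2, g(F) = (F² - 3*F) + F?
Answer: -203102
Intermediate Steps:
g(F) = F² - 2*F
v(d, L) = 3*L (v(d, L) = L + 2*L = 3*L)
b(z, q) = 2*z (b(z, q) = 3*z - z = 2*z)
-203422 + b(8*(g(4) + 12), -537) = -203422 + 2*(8*(4*(-2 + 4) + 12)) = -203422 + 2*(8*(4*2 + 12)) = -203422 + 2*(8*(8 + 12)) = -203422 + 2*(8*20) = -203422 + 2*160 = -203422 + 320 = -203102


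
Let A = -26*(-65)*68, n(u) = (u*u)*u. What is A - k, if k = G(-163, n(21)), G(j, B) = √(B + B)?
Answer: 114920 - 21*√42 ≈ 1.1478e+5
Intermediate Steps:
n(u) = u³ (n(u) = u²*u = u³)
G(j, B) = √2*√B (G(j, B) = √(2*B) = √2*√B)
k = 21*√42 (k = √2*√(21³) = √2*√9261 = √2*(21*√21) = 21*√42 ≈ 136.10)
A = 114920 (A = 1690*68 = 114920)
A - k = 114920 - 21*√42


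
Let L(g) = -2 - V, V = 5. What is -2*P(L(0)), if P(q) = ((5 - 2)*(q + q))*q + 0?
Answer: -588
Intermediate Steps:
L(g) = -7 (L(g) = -2 - 1*5 = -2 - 5 = -7)
P(q) = 6*q² (P(q) = (3*(2*q))*q + 0 = (6*q)*q + 0 = 6*q² + 0 = 6*q²)
-2*P(L(0)) = -12*(-7)² = -12*49 = -2*294 = -588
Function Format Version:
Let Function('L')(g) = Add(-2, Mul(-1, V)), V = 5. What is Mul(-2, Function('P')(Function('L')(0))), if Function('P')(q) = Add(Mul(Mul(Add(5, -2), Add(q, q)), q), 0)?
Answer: -588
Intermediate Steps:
Function('L')(g) = -7 (Function('L')(g) = Add(-2, Mul(-1, 5)) = Add(-2, -5) = -7)
Function('P')(q) = Mul(6, Pow(q, 2)) (Function('P')(q) = Add(Mul(Mul(3, Mul(2, q)), q), 0) = Add(Mul(Mul(6, q), q), 0) = Add(Mul(6, Pow(q, 2)), 0) = Mul(6, Pow(q, 2)))
Mul(-2, Function('P')(Function('L')(0))) = Mul(-2, Mul(6, Pow(-7, 2))) = Mul(-2, Mul(6, 49)) = Mul(-2, 294) = -588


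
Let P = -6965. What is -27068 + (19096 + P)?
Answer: -14937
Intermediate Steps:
-27068 + (19096 + P) = -27068 + (19096 - 6965) = -27068 + 12131 = -14937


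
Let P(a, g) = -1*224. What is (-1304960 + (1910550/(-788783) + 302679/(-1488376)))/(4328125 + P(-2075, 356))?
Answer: -1532033542899800137/5080980384210869608 ≈ -0.30152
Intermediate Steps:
P(a, g) = -224
(-1304960 + (1910550/(-788783) + 302679/(-1488376)))/(4328125 + P(-2075, 356)) = (-1304960 + (1910550/(-788783) + 302679/(-1488376)))/(4328125 - 224) = (-1304960 + (1910550*(-1/788783) + 302679*(-1/1488376)))/4327901 = (-1304960 + (-1910550/788783 - 302679/1488376))*(1/4327901) = (-1304960 - 3082364816457/1174005686408)*(1/4327901) = -1532033542899800137/1174005686408*1/4327901 = -1532033542899800137/5080980384210869608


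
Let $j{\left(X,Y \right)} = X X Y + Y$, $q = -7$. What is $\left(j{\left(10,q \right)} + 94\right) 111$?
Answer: $-68043$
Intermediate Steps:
$j{\left(X,Y \right)} = Y + Y X^{2}$ ($j{\left(X,Y \right)} = X^{2} Y + Y = Y X^{2} + Y = Y + Y X^{2}$)
$\left(j{\left(10,q \right)} + 94\right) 111 = \left(- 7 \left(1 + 10^{2}\right) + 94\right) 111 = \left(- 7 \left(1 + 100\right) + 94\right) 111 = \left(\left(-7\right) 101 + 94\right) 111 = \left(-707 + 94\right) 111 = \left(-613\right) 111 = -68043$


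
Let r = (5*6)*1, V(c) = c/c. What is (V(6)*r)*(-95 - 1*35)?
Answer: -3900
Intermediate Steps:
V(c) = 1
r = 30 (r = 30*1 = 30)
(V(6)*r)*(-95 - 1*35) = (1*30)*(-95 - 1*35) = 30*(-95 - 35) = 30*(-130) = -3900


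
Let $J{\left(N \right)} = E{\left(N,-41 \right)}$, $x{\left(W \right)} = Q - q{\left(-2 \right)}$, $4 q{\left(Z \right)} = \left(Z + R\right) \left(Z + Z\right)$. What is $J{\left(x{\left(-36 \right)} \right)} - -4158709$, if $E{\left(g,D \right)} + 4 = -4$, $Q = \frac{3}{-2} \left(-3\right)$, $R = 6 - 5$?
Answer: $4158701$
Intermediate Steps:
$R = 1$
$q{\left(Z \right)} = \frac{Z \left(1 + Z\right)}{2}$ ($q{\left(Z \right)} = \frac{\left(Z + 1\right) \left(Z + Z\right)}{4} = \frac{\left(1 + Z\right) 2 Z}{4} = \frac{2 Z \left(1 + Z\right)}{4} = \frac{Z \left(1 + Z\right)}{2}$)
$Q = \frac{9}{2}$ ($Q = 3 \left(- \frac{1}{2}\right) \left(-3\right) = \left(- \frac{3}{2}\right) \left(-3\right) = \frac{9}{2} \approx 4.5$)
$E{\left(g,D \right)} = -8$ ($E{\left(g,D \right)} = -4 - 4 = -8$)
$x{\left(W \right)} = \frac{7}{2}$ ($x{\left(W \right)} = \frac{9}{2} - \frac{1}{2} \left(-2\right) \left(1 - 2\right) = \frac{9}{2} - \frac{1}{2} \left(-2\right) \left(-1\right) = \frac{9}{2} - 1 = \frac{7}{2}$)
$J{\left(N \right)} = -8$
$J{\left(x{\left(-36 \right)} \right)} - -4158709 = -8 - -4158709 = -8 + 4158709 = 4158701$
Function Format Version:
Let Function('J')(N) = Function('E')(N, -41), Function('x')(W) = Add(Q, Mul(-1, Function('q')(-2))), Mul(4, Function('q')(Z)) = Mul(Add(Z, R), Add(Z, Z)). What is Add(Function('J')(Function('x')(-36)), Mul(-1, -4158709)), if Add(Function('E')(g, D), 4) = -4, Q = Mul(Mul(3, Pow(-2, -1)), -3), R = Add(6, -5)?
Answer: 4158701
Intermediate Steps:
R = 1
Function('q')(Z) = Mul(Rational(1, 2), Z, Add(1, Z)) (Function('q')(Z) = Mul(Rational(1, 4), Mul(Add(Z, 1), Add(Z, Z))) = Mul(Rational(1, 4), Mul(Add(1, Z), Mul(2, Z))) = Mul(Rational(1, 4), Mul(2, Z, Add(1, Z))) = Mul(Rational(1, 2), Z, Add(1, Z)))
Q = Rational(9, 2) (Q = Mul(Mul(3, Rational(-1, 2)), -3) = Mul(Rational(-3, 2), -3) = Rational(9, 2) ≈ 4.5000)
Function('E')(g, D) = -8 (Function('E')(g, D) = Add(-4, -4) = -8)
Function('x')(W) = Rational(7, 2) (Function('x')(W) = Add(Rational(9, 2), Mul(-1, Mul(Rational(1, 2), -2, Add(1, -2)))) = Add(Rational(9, 2), Mul(-1, Mul(Rational(1, 2), -2, -1))) = Add(Rational(9, 2), Mul(-1, 1)) = Add(Rational(9, 2), -1) = Rational(7, 2))
Function('J')(N) = -8
Add(Function('J')(Function('x')(-36)), Mul(-1, -4158709)) = Add(-8, Mul(-1, -4158709)) = Add(-8, 4158709) = 4158701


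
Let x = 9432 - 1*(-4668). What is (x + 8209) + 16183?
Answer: 38492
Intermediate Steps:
x = 14100 (x = 9432 + 4668 = 14100)
(x + 8209) + 16183 = (14100 + 8209) + 16183 = 22309 + 16183 = 38492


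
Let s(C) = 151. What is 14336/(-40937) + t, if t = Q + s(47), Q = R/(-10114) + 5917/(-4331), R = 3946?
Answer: 168344746281/1130639003 ≈ 148.89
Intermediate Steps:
Q = -630612/359047 (Q = 3946/(-10114) + 5917/(-4331) = 3946*(-1/10114) + 5917*(-1/4331) = -1973/5057 - 97/71 = -630612/359047 ≈ -1.7563)
t = 53585485/359047 (t = -630612/359047 + 151 = 53585485/359047 ≈ 149.24)
14336/(-40937) + t = 14336/(-40937) + 53585485/359047 = 14336*(-1/40937) + 53585485/359047 = -14336/40937 + 53585485/359047 = 168344746281/1130639003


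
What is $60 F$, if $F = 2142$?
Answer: $128520$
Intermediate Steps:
$60 F = 60 \cdot 2142 = 128520$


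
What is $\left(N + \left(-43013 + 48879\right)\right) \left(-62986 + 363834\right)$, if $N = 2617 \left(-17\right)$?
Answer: $-11619652304$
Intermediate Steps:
$N = -44489$
$\left(N + \left(-43013 + 48879\right)\right) \left(-62986 + 363834\right) = \left(-44489 + \left(-43013 + 48879\right)\right) \left(-62986 + 363834\right) = \left(-44489 + 5866\right) 300848 = \left(-38623\right) 300848 = -11619652304$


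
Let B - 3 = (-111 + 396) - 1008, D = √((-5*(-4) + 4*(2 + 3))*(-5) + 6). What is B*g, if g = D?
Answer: -720*I*√194 ≈ -10028.0*I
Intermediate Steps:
D = I*√194 (D = √((20 + 4*5)*(-5) + 6) = √((20 + 20)*(-5) + 6) = √(40*(-5) + 6) = √(-200 + 6) = √(-194) = I*√194 ≈ 13.928*I)
g = I*√194 ≈ 13.928*I
B = -720 (B = 3 + ((-111 + 396) - 1008) = 3 + (285 - 1008) = 3 - 723 = -720)
B*g = -720*I*√194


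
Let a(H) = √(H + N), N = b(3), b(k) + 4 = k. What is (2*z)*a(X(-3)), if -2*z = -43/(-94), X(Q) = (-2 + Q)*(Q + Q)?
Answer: -43*√29/94 ≈ -2.4634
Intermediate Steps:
b(k) = -4 + k
N = -1 (N = -4 + 3 = -1)
X(Q) = 2*Q*(-2 + Q) (X(Q) = (-2 + Q)*(2*Q) = 2*Q*(-2 + Q))
a(H) = √(-1 + H) (a(H) = √(H - 1) = √(-1 + H))
z = -43/188 (z = -(-43)/(2*(-94)) = -(-43)*(-1)/(2*94) = -½*43/94 = -43/188 ≈ -0.22872)
(2*z)*a(X(-3)) = (2*(-43/188))*√(-1 + 2*(-3)*(-2 - 3)) = -43*√(-1 + 2*(-3)*(-5))/94 = -43*√(-1 + 30)/94 = -43*√29/94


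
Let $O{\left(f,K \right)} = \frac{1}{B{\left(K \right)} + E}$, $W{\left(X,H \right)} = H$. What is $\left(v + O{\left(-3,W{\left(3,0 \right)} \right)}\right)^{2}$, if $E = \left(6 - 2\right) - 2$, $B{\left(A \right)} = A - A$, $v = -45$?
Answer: $\frac{7921}{4} \approx 1980.3$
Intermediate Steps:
$B{\left(A \right)} = 0$
$E = 2$ ($E = 4 - 2 = 2$)
$O{\left(f,K \right)} = \frac{1}{2}$ ($O{\left(f,K \right)} = \frac{1}{0 + 2} = \frac{1}{2}$)
$\left(v + O{\left(-3,W{\left(3,0 \right)} \right)}\right)^{2} = \left(-45 + \frac{1}{2}\right)^{2} = \left(- \frac{89}{2}\right)^{2} = \frac{7921}{4}$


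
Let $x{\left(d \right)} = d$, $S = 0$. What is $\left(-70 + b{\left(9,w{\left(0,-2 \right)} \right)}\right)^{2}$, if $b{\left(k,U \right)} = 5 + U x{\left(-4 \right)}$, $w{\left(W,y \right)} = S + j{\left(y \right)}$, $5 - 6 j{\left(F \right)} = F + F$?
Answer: $5041$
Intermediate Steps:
$j{\left(F \right)} = \frac{5}{6} - \frac{F}{3}$ ($j{\left(F \right)} = \frac{5}{6} - \frac{F + F}{6} = \frac{5}{6} - \frac{2 F}{6} = \frac{5}{6} - \frac{F}{3}$)
$w{\left(W,y \right)} = \frac{5}{6} - \frac{y}{3}$ ($w{\left(W,y \right)} = 0 - \left(- \frac{5}{6} + \frac{y}{3}\right) = \frac{5}{6} - \frac{y}{3}$)
$b{\left(k,U \right)} = 5 - 4 U$ ($b{\left(k,U \right)} = 5 + U \left(-4\right) = 5 - 4 U$)
$\left(-70 + b{\left(9,w{\left(0,-2 \right)} \right)}\right)^{2} = \left(-70 + \left(5 - 4 \left(\frac{5}{6} - - \frac{2}{3}\right)\right)\right)^{2} = \left(-70 + \left(5 - 4 \left(\frac{5}{6} + \frac{2}{3}\right)\right)\right)^{2} = \left(-70 + \left(5 - 6\right)\right)^{2} = \left(-70 - 1\right)^{2} = \left(-71\right)^{2} = 5041$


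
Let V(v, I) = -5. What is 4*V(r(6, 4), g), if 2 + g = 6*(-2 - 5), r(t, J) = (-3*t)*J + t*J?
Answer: -20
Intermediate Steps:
r(t, J) = -2*J*t (r(t, J) = -3*J*t + J*t = -2*J*t)
g = -44 (g = -2 + 6*(-2 - 5) = -2 + 6*(-7) = -2 - 42 = -44)
4*V(r(6, 4), g) = 4*(-5) = -20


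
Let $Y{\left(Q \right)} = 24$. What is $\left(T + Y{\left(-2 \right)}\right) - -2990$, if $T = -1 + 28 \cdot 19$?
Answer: $3545$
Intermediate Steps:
$T = 531$ ($T = -1 + 532 = 531$)
$\left(T + Y{\left(-2 \right)}\right) - -2990 = \left(531 + 24\right) - -2990 = 555 + 2990 = 3545$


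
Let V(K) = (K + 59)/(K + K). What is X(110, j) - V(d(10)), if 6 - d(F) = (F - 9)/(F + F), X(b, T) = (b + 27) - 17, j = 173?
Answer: 27261/238 ≈ 114.54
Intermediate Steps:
X(b, T) = 10 + b (X(b, T) = (27 + b) - 17 = 10 + b)
d(F) = 6 - (-9 + F)/(2*F) (d(F) = 6 - (F - 9)/(F + F) = 6 - (-9 + F)/(2*F))
V(K) = (59 + K)/(2*K) (V(K) = (59 + K)/((2*K)) = (59 + K)*(1/(2*K)) = (59 + K)/(2*K))
X(110, j) - V(d(10)) = (10 + 110) - (59 + (1/2)*(9 + 11*10)/10)/(2*((1/2)*(9 + 11*10)/10)) = 120 - (59 + (1/2)*(1/10)*(9 + 110))/(2*((1/2)*(1/10)*(9 + 110))) = 120 - (59 + (1/2)*(1/10)*119)/(2*((1/2)*(1/10)*119)) = 120 - (59 + 119/20)/(2*119/20) = 120 - 20*1299/(2*119*20) = 120 - 1*1299/238 = 120 - 1299/238 = 27261/238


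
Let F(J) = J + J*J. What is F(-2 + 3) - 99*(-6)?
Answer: 596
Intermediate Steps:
F(J) = J + J**2
F(-2 + 3) - 99*(-6) = (-2 + 3)*(1 + (-2 + 3)) - 99*(-6) = 1*(1 + 1) + 594 = 1*2 + 594 = 2 + 594 = 596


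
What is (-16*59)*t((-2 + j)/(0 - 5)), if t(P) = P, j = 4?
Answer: 1888/5 ≈ 377.60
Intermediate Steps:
(-16*59)*t((-2 + j)/(0 - 5)) = (-16*59)*((-2 + 4)/(0 - 5)) = -1888/(-5) = -1888*(-1)/5 = -944*(-2/5) = 1888/5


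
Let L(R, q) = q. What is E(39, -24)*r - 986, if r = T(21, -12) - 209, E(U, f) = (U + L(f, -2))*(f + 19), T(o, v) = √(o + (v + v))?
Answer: 37679 - 185*I*√3 ≈ 37679.0 - 320.43*I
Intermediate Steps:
T(o, v) = √(o + 2*v)
E(U, f) = (-2 + U)*(19 + f) (E(U, f) = (U - 2)*(f + 19) = (-2 + U)*(19 + f))
r = -209 + I*√3 (r = √(21 + 2*(-12)) - 209 = √(21 - 24) - 209 = √(-3) - 209 = I*√3 - 209 = -209 + I*√3 ≈ -209.0 + 1.732*I)
E(39, -24)*r - 986 = (-38 - 2*(-24) + 19*39 + 39*(-24))*(-209 + I*√3) - 986 = (-38 + 48 + 741 - 936)*(-209 + I*√3) - 986 = -185*(-209 + I*√3) - 986 = (38665 - 185*I*√3) - 986 = 37679 - 185*I*√3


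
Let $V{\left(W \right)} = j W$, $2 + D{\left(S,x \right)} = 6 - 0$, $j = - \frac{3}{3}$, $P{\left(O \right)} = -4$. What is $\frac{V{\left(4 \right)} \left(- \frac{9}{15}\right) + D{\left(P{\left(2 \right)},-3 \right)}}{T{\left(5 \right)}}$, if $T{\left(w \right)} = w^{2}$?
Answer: $\frac{32}{125} \approx 0.256$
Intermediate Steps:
$j = -1$ ($j = \left(-3\right) \frac{1}{3} = -1$)
$D{\left(S,x \right)} = 4$ ($D{\left(S,x \right)} = -2 + \left(6 - 0\right) = -2 + \left(6 + 0\right) = -2 + 6 = 4$)
$V{\left(W \right)} = - W$
$\frac{V{\left(4 \right)} \left(- \frac{9}{15}\right) + D{\left(P{\left(2 \right)},-3 \right)}}{T{\left(5 \right)}} = \frac{\left(-1\right) 4 \left(- \frac{9}{15}\right) + 4}{5^{2}} = \frac{- 4 \left(\left(-9\right) \frac{1}{15}\right) + 4}{25} = \left(\left(-4\right) \left(- \frac{3}{5}\right) + 4\right) \frac{1}{25} = \left(\frac{12}{5} + 4\right) \frac{1}{25} = \frac{32}{5} \cdot \frac{1}{25} = \frac{32}{125}$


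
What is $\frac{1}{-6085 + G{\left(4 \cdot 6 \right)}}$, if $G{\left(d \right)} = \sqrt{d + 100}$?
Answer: $- \frac{6085}{37027101} - \frac{2 \sqrt{31}}{37027101} \approx -0.00016464$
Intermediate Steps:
$G{\left(d \right)} = \sqrt{100 + d}$
$\frac{1}{-6085 + G{\left(4 \cdot 6 \right)}} = \frac{1}{-6085 + \sqrt{100 + 4 \cdot 6}} = \frac{1}{-6085 + \sqrt{100 + 24}} = \frac{1}{-6085 + \sqrt{124}} = \frac{1}{-6085 + 2 \sqrt{31}}$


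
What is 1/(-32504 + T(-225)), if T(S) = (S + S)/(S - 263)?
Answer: -244/7930751 ≈ -3.0766e-5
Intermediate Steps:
T(S) = 2*S/(-263 + S) (T(S) = (2*S)/(-263 + S) = 2*S/(-263 + S))
1/(-32504 + T(-225)) = 1/(-32504 + 2*(-225)/(-263 - 225)) = 1/(-32504 + 2*(-225)/(-488)) = 1/(-32504 + 2*(-225)*(-1/488)) = 1/(-32504 + 225/244) = 1/(-7930751/244) = -244/7930751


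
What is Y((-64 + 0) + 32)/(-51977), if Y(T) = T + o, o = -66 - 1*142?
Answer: 240/51977 ≈ 0.0046174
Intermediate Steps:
o = -208 (o = -66 - 142 = -208)
Y(T) = -208 + T (Y(T) = T - 208 = -208 + T)
Y((-64 + 0) + 32)/(-51977) = (-208 + ((-64 + 0) + 32))/(-51977) = (-208 + (-64 + 32))*(-1/51977) = (-208 - 32)*(-1/51977) = -240*(-1/51977) = 240/51977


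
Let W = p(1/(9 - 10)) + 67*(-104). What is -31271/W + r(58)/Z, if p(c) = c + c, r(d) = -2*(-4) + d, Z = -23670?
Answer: 4931497/1099866 ≈ 4.4837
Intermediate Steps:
r(d) = 8 + d
p(c) = 2*c
W = -6970 (W = 2/(9 - 10) + 67*(-104) = 2/(-1) - 6968 = 2*(-1) - 6968 = -2 - 6968 = -6970)
-31271/W + r(58)/Z = -31271/(-6970) + (8 + 58)/(-23670) = -31271*(-1/6970) + 66*(-1/23670) = 31271/6970 - 11/3945 = 4931497/1099866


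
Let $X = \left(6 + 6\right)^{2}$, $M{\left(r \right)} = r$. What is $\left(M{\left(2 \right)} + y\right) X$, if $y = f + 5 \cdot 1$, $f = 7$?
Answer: $2016$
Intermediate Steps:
$X = 144$ ($X = 12^{2} = 144$)
$y = 12$ ($y = 7 + 5 \cdot 1 = 7 + 5 = 12$)
$\left(M{\left(2 \right)} + y\right) X = \left(2 + 12\right) 144 = 14 \cdot 144 = 2016$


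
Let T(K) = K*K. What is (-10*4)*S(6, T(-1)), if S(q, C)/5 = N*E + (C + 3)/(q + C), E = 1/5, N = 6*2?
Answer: -4160/7 ≈ -594.29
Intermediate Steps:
N = 12
T(K) = K²
E = ⅕ (E = 1*(⅕) = ⅕ ≈ 0.20000)
S(q, C) = 12 + 5*(3 + C)/(C + q) (S(q, C) = 5*(12*(⅕) + (C + 3)/(q + C)) = 5*(12/5 + (3 + C)/(C + q)) = 12 + 5*(3 + C)/(C + q))
(-10*4)*S(6, T(-1)) = (-10*4)*((15 + 12*6 + 17*(-1)²)/((-1)² + 6)) = -40*(15 + 72 + 17*1)/(1 + 6) = -40*(15 + 72 + 17)/7 = -40*104/7 = -4160/7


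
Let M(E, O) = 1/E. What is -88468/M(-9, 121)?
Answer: 796212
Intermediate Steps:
-88468/M(-9, 121) = -88468/(1/(-9)) = -88468/(-⅑) = -88468*(-9) = 796212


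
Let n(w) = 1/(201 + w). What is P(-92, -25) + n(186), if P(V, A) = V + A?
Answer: -45278/387 ≈ -117.00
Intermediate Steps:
P(V, A) = A + V
P(-92, -25) + n(186) = (-25 - 92) + 1/(201 + 186) = -117 + 1/387 = -45278/387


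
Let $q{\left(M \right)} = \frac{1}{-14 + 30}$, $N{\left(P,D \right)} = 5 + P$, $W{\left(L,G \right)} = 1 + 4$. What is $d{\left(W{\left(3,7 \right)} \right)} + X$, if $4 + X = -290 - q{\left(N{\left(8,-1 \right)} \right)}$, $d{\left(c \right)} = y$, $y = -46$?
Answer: $- \frac{5441}{16} \approx -340.06$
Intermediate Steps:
$W{\left(L,G \right)} = 5$
$d{\left(c \right)} = -46$
$q{\left(M \right)} = \frac{1}{16}$
$X = - \frac{4705}{16}$ ($X = -4 - \frac{4641}{16} = - \frac{4705}{16} \approx -294.06$)
$d{\left(W{\left(3,7 \right)} \right)} + X = -46 - \frac{4705}{16} = - \frac{5441}{16}$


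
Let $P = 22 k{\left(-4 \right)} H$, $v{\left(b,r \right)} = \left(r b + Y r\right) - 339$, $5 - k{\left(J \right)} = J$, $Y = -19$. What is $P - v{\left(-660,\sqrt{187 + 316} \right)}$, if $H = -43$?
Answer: $-8175 + 679 \sqrt{503} \approx 7053.4$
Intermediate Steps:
$k{\left(J \right)} = 5 - J$
$v{\left(b,r \right)} = -339 - 19 r + b r$ ($v{\left(b,r \right)} = \left(r b - 19 r\right) - 339 = \left(b r - 19 r\right) - 339 = \left(- 19 r + b r\right) - 339 = -339 - 19 r + b r$)
$P = -8514$ ($P = 22 \left(5 - -4\right) \left(-43\right) = 22 \left(5 + 4\right) \left(-43\right) = 22 \cdot 9 \left(-43\right) = 198 \left(-43\right) = -8514$)
$P - v{\left(-660,\sqrt{187 + 316} \right)} = -8514 - \left(-339 - 19 \sqrt{187 + 316} - 660 \sqrt{187 + 316}\right) = -8514 - \left(-339 - 19 \sqrt{503} - 660 \sqrt{503}\right) = -8514 - \left(-339 - 679 \sqrt{503}\right) = -8514 + \left(339 + 679 \sqrt{503}\right) = -8175 + 679 \sqrt{503}$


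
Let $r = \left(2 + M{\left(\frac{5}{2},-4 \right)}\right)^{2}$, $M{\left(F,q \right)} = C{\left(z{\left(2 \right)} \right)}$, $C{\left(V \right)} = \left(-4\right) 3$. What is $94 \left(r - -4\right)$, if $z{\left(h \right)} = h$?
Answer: $9776$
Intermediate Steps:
$C{\left(V \right)} = -12$
$M{\left(F,q \right)} = -12$
$r = 100$ ($r = \left(2 - 12\right)^{2} = \left(-10\right)^{2} = 100$)
$94 \left(r - -4\right) = 94 \left(100 - -4\right) = 94 \left(100 + 4\right) = 94 \cdot 104 = 9776$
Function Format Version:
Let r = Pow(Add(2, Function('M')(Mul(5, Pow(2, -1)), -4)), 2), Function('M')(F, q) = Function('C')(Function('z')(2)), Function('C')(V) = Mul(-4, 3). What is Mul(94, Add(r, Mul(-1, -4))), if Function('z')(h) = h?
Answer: 9776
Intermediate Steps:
Function('C')(V) = -12
Function('M')(F, q) = -12
r = 100 (r = Pow(Add(2, -12), 2) = Pow(-10, 2) = 100)
Mul(94, Add(r, Mul(-1, -4))) = Mul(94, Add(100, Mul(-1, -4))) = Mul(94, Add(100, 4)) = Mul(94, 104) = 9776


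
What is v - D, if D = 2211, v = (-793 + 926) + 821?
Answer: -1257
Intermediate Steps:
v = 954 (v = 133 + 821 = 954)
v - D = 954 - 1*2211 = 954 - 2211 = -1257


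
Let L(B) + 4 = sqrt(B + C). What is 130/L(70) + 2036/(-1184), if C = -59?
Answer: -31293/296 - 26*sqrt(11) ≈ -191.95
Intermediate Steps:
L(B) = -4 + sqrt(-59 + B) (L(B) = -4 + sqrt(B - 59) = -4 + sqrt(-59 + B))
130/L(70) + 2036/(-1184) = 130/(-4 + sqrt(-59 + 70)) + 2036/(-1184) = 130/(-4 + sqrt(11)) + 2036*(-1/1184) = 130/(-4 + sqrt(11)) - 509/296 = -509/296 + 130/(-4 + sqrt(11))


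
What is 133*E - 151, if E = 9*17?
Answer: 20198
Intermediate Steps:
E = 153
133*E - 151 = 133*153 - 151 = 20349 - 151 = 20198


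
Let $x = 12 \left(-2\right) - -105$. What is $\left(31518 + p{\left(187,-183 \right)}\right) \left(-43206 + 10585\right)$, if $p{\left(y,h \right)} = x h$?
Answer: $-544607595$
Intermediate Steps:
$x = 81$ ($x = -24 + 105 = 81$)
$p{\left(y,h \right)} = 81 h$
$\left(31518 + p{\left(187,-183 \right)}\right) \left(-43206 + 10585\right) = \left(31518 + 81 \left(-183\right)\right) \left(-43206 + 10585\right) = \left(31518 - 14823\right) \left(-32621\right) = 16695 \left(-32621\right) = -544607595$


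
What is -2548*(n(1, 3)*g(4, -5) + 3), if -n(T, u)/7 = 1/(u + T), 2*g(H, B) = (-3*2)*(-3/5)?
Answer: 1911/5 ≈ 382.20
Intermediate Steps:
g(H, B) = 9/5 (g(H, B) = ((-3*2)*(-3/5))/2 = (-(-18)/5)/2 = (-6*(-3/5))/2 = (1/2)*(18/5) = 9/5)
n(T, u) = -7/(T + u) (n(T, u) = -7/(u + T) = -7/(T + u))
-2548*(n(1, 3)*g(4, -5) + 3) = -2548*(-7/(1 + 3)*(9/5) + 3) = -2548*(-7/4*(9/5) + 3) = -2548*(-7*1/4*(9/5) + 3) = -2548*(-7/4*9/5 + 3) = -2548*(-63/20 + 3) = -2548*(-3/20) = 1911/5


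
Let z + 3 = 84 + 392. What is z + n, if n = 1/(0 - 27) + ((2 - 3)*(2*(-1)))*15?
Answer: 13580/27 ≈ 502.96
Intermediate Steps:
n = 809/27 (n = 1/(-27) - 1*(-2)*15 = -1/27 + 2*15 = -1/27 + 30 = 809/27 ≈ 29.963)
z = 473 (z = -3 + (84 + 392) = -3 + 476 = 473)
z + n = 473 + 809/27 = 13580/27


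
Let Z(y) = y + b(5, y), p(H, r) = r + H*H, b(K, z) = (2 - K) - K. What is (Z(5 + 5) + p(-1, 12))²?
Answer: 225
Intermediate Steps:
b(K, z) = 2 - 2*K
p(H, r) = r + H²
Z(y) = -8 + y (Z(y) = y + (2 - 2*5) = y + (2 - 10) = y - 8 = -8 + y)
(Z(5 + 5) + p(-1, 12))² = ((-8 + (5 + 5)) + (12 + (-1)²))² = ((-8 + 10) + (12 + 1))² = (2 + 13)² = 15² = 225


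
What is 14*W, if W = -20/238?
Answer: -20/17 ≈ -1.1765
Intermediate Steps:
W = -10/119 (W = -20*1/238 = -10/119 ≈ -0.084034)
14*W = 14*(-10/119) = -20/17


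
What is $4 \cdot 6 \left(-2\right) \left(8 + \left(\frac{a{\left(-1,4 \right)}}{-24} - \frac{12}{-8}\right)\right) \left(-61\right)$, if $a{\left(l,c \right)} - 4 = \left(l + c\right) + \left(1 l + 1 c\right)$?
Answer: $26596$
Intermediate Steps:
$a{\left(l,c \right)} = 4 + 2 c + 2 l$ ($a{\left(l,c \right)} = 4 + \left(\left(l + c\right) + \left(1 l + 1 c\right)\right) = 4 + \left(\left(c + l\right) + \left(l + c\right)\right) = 4 + \left(\left(c + l\right) + \left(c + l\right)\right) = 4 + \left(2 c + 2 l\right) = 4 + 2 c + 2 l$)
$4 \cdot 6 \left(-2\right) \left(8 + \left(\frac{a{\left(-1,4 \right)}}{-24} - \frac{12}{-8}\right)\right) \left(-61\right) = 4 \cdot 6 \left(-2\right) \left(8 + \left(\frac{4 + 2 \cdot 4 + 2 \left(-1\right)}{-24} - \frac{12}{-8}\right)\right) \left(-61\right) = 24 \left(-2\right) \left(8 + \left(\left(4 + 8 - 2\right) \left(- \frac{1}{24}\right) - - \frac{3}{2}\right)\right) \left(-61\right) = - 48 \left(8 + \left(10 \left(- \frac{1}{24}\right) + \frac{3}{2}\right)\right) \left(-61\right) = - 48 \left(8 + \left(- \frac{5}{12} + \frac{3}{2}\right)\right) \left(-61\right) = - 48 \left(8 + \frac{13}{12}\right) \left(-61\right) = \left(-48\right) \frac{109}{12} \left(-61\right) = \left(-436\right) \left(-61\right) = 26596$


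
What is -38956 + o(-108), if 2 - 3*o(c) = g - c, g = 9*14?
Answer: -117100/3 ≈ -39033.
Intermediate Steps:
g = 126
o(c) = -124/3 + c/3 (o(c) = 2/3 - (126 - c)/3 = 2/3 + (-42 + c/3) = -124/3 + c/3)
-38956 + o(-108) = -38956 + (-124/3 + (1/3)*(-108)) = -38956 + (-124/3 - 36) = -38956 - 232/3 = -117100/3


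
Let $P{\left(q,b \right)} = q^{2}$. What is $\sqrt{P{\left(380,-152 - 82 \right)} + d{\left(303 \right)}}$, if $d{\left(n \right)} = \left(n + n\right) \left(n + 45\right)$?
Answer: $2 \sqrt{88822} \approx 596.06$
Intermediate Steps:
$d{\left(n \right)} = 2 n \left(45 + n\right)$
$\sqrt{P{\left(380,-152 - 82 \right)} + d{\left(303 \right)}} = \sqrt{380^{2} + 2 \cdot 303 \left(45 + 303\right)} = \sqrt{144400 + 2 \cdot 303 \cdot 348} = \sqrt{144400 + 210888} = \sqrt{355288} = 2 \sqrt{88822}$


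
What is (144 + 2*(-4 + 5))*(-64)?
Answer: -9344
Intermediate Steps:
(144 + 2*(-4 + 5))*(-64) = (144 + 2*1)*(-64) = (144 + 2)*(-64) = 146*(-64) = -9344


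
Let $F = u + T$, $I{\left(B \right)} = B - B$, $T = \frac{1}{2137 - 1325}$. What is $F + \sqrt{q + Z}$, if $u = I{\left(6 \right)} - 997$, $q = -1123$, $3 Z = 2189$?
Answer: $- \frac{809563}{812} + \frac{2 i \sqrt{885}}{3} \approx -997.0 + 19.833 i$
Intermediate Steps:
$Z = \frac{2189}{3}$ ($Z = \frac{1}{3} \cdot 2189 = \frac{2189}{3} \approx 729.67$)
$T = \frac{1}{812} \approx 0.0012315$
$I{\left(B \right)} = 0$
$u = -997$ ($u = 0 - 997 = -997$)
$F = - \frac{809563}{812}$ ($F = -997 + \frac{1}{812} = - \frac{809563}{812} \approx -997.0$)
$F + \sqrt{q + Z} = - \frac{809563}{812} + \sqrt{-1123 + \frac{2189}{3}} = - \frac{809563}{812} + \sqrt{- \frac{1180}{3}} = - \frac{809563}{812} + \frac{2 i \sqrt{885}}{3}$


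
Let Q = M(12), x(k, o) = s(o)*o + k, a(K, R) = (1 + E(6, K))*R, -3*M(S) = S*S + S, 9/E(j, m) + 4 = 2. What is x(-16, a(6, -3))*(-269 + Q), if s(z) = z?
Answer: -121017/4 ≈ -30254.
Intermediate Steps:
E(j, m) = -9/2 (E(j, m) = 9/(-4 + 2) = 9/(-2) = 9*(-½) = -9/2)
M(S) = -S/3 - S²/3 (M(S) = -(S*S + S)/3 = -(S² + S)/3 = -(S + S²)/3 = -S/3 - S²/3)
a(K, R) = -7*R/2 (a(K, R) = (1 - 9/2)*R = -7*R/2)
x(k, o) = k + o² (x(k, o) = o*o + k = o² + k = k + o²)
Q = -52 (Q = -⅓*12*(1 + 12) = -⅓*12*13 = -52)
x(-16, a(6, -3))*(-269 + Q) = (-16 + (-7/2*(-3))²)*(-269 - 52) = (-16 + (21/2)²)*(-321) = (-16 + 441/4)*(-321) = (377/4)*(-321) = -121017/4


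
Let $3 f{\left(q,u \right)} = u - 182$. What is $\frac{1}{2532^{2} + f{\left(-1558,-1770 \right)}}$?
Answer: $\frac{3}{19231120} \approx 1.56 \cdot 10^{-7}$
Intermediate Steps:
$f{\left(q,u \right)} = - \frac{182}{3} + \frac{u}{3}$ ($f{\left(q,u \right)} = \frac{u - 182}{3} = \frac{-182 + u}{3} = - \frac{182}{3} + \frac{u}{3}$)
$\frac{1}{2532^{2} + f{\left(-1558,-1770 \right)}} = \frac{1}{2532^{2} + \left(- \frac{182}{3} + \frac{1}{3} \left(-1770\right)\right)} = \frac{1}{6411024 - \frac{1952}{3}} = \frac{1}{\frac{19231120}{3}} = \frac{3}{19231120}$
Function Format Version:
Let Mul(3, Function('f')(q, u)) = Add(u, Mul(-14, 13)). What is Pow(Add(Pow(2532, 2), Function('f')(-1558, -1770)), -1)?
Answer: Rational(3, 19231120) ≈ 1.5600e-7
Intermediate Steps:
Function('f')(q, u) = Add(Rational(-182, 3), Mul(Rational(1, 3), u)) (Function('f')(q, u) = Mul(Rational(1, 3), Add(u, Mul(-14, 13))) = Mul(Rational(1, 3), Add(u, -182)) = Mul(Rational(1, 3), Add(-182, u)) = Add(Rational(-182, 3), Mul(Rational(1, 3), u)))
Pow(Add(Pow(2532, 2), Function('f')(-1558, -1770)), -1) = Pow(Add(Pow(2532, 2), Add(Rational(-182, 3), Mul(Rational(1, 3), -1770))), -1) = Pow(Add(6411024, Add(Rational(-182, 3), -590)), -1) = Pow(Add(6411024, Rational(-1952, 3)), -1) = Pow(Rational(19231120, 3), -1) = Rational(3, 19231120)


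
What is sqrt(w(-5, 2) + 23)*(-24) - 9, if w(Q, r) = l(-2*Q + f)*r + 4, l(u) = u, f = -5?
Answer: -9 - 24*sqrt(37) ≈ -154.99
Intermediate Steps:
w(Q, r) = 4 + r*(-5 - 2*Q) (w(Q, r) = (-2*Q - 5)*r + 4 = (-5 - 2*Q)*r + 4 = r*(-5 - 2*Q) + 4 = 4 + r*(-5 - 2*Q))
sqrt(w(-5, 2) + 23)*(-24) - 9 = sqrt((4 - 1*2*(5 + 2*(-5))) + 23)*(-24) - 9 = sqrt((4 - 1*2*(5 - 10)) + 23)*(-24) - 9 = sqrt((4 - 1*2*(-5)) + 23)*(-24) - 9 = sqrt((4 + 10) + 23)*(-24) - 9 = sqrt(14 + 23)*(-24) - 9 = sqrt(37)*(-24) - 9 = -24*sqrt(37) - 9 = -9 - 24*sqrt(37)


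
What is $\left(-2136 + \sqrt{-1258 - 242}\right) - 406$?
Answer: $-2542 + 10 i \sqrt{15} \approx -2542.0 + 38.73 i$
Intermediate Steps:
$\left(-2136 + \sqrt{-1258 - 242}\right) - 406 = \left(-2136 + \sqrt{-1500}\right) - 406 = \left(-2136 + 10 i \sqrt{15}\right) - 406 = -2542 + 10 i \sqrt{15}$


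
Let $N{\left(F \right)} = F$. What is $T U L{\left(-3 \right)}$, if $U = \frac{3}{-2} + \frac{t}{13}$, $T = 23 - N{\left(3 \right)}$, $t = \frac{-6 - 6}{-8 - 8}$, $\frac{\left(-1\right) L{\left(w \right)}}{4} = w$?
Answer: $- \frac{4500}{13} \approx -346.15$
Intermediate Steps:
$L{\left(w \right)} = - 4 w$
$t = \frac{3}{4}$ ($t = - \frac{12}{-16} = \left(-12\right) \left(- \frac{1}{16}\right) = \frac{3}{4} \approx 0.75$)
$T = 20$ ($T = 23 - 3 = 20$)
$U = - \frac{75}{52}$ ($U = \frac{3}{-2} + \frac{3}{4 \cdot 13} = 3 \left(- \frac{1}{2}\right) + \frac{3}{4} \cdot \frac{1}{13} = - \frac{3}{2} + \frac{3}{52} = - \frac{75}{52} \approx -1.4423$)
$T U L{\left(-3 \right)} = 20 \left(- \frac{75}{52}\right) \left(\left(-4\right) \left(-3\right)\right) = \left(- \frac{375}{13}\right) 12 = - \frac{4500}{13}$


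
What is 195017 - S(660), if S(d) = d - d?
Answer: 195017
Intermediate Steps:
S(d) = 0
195017 - S(660) = 195017 - 1*0 = 195017 + 0 = 195017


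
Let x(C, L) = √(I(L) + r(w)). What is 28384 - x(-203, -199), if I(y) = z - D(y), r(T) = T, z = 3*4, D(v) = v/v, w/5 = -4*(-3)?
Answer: 28384 - √71 ≈ 28376.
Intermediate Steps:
w = 60 (w = 5*(-4*(-3)) = 5*12 = 60)
D(v) = 1
z = 12
I(y) = 11 (I(y) = 12 - 1*1 = 12 - 1 = 11)
x(C, L) = √71 (x(C, L) = √(11 + 60) = √71)
28384 - x(-203, -199) = 28384 - √71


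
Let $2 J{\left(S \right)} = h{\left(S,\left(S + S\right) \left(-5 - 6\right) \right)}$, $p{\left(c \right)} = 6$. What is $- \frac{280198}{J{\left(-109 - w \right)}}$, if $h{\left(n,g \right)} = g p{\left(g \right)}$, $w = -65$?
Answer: $- \frac{140099}{1452} \approx -96.487$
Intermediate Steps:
$h{\left(n,g \right)} = 6 g$ ($h{\left(n,g \right)} = g 6 = 6 g$)
$J{\left(S \right)} = - 66 S$ ($J{\left(S \right)} = \frac{6 \left(S + S\right) \left(-5 - 6\right)}{2} = \frac{6 \cdot 2 S \left(-11\right)}{2} = \frac{6 \left(- 22 S\right)}{2} = \frac{\left(-132\right) S}{2} = - 66 S$)
$- \frac{280198}{J{\left(-109 - w \right)}} = - \frac{280198}{\left(-66\right) \left(-109 - -65\right)} = - \frac{280198}{\left(-66\right) \left(-109 + 65\right)} = - \frac{280198}{\left(-66\right) \left(-44\right)} = - \frac{280198}{2904} = \left(-280198\right) \frac{1}{2904} = - \frac{140099}{1452}$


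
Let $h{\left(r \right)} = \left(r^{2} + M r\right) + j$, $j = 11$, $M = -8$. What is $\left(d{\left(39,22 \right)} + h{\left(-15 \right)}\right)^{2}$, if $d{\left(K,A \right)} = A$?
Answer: $142884$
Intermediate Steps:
$h{\left(r \right)} = 11 + r^{2} - 8 r$ ($h{\left(r \right)} = \left(r^{2} - 8 r\right) + 11 = 11 + r^{2} - 8 r$)
$\left(d{\left(39,22 \right)} + h{\left(-15 \right)}\right)^{2} = \left(22 + \left(11 + \left(-15\right)^{2} - -120\right)\right)^{2} = \left(22 + \left(11 + 225 + 120\right)\right)^{2} = \left(22 + 356\right)^{2} = 378^{2} = 142884$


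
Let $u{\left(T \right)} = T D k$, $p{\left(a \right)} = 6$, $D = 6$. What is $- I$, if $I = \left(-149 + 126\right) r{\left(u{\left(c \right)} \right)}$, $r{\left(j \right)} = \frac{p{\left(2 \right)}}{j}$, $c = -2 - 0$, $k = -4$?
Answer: $\frac{23}{8} \approx 2.875$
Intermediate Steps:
$c = -2$ ($c = -2 + 0 = -2$)
$u{\left(T \right)} = - 24 T$ ($u{\left(T \right)} = T 6 \left(-4\right) = 6 T \left(-4\right) = - 24 T$)
$r{\left(j \right)} = \frac{6}{j}$
$I = - \frac{23}{8}$ ($I = \left(-149 + 126\right) \frac{6}{\left(-24\right) \left(-2\right)} = - 23 \cdot \frac{6}{48} = - 23 \cdot 6 \cdot \frac{1}{48} = \left(-23\right) \frac{1}{8} = - \frac{23}{8} \approx -2.875$)
$- I = \left(-1\right) \left(- \frac{23}{8}\right) = \frac{23}{8}$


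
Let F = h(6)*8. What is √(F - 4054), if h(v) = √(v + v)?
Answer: √(-4054 + 16*√3) ≈ 63.453*I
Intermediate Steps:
h(v) = √2*√v (h(v) = √(2*v) = √2*√v)
F = 16*√3 (F = (√2*√6)*8 = (2*√3)*8 = 16*√3 ≈ 27.713)
√(F - 4054) = √(16*√3 - 4054) = √(-4054 + 16*√3)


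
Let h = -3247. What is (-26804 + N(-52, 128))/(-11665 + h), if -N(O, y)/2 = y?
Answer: 6765/3728 ≈ 1.8146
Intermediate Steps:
N(O, y) = -2*y
(-26804 + N(-52, 128))/(-11665 + h) = (-26804 - 2*128)/(-11665 - 3247) = (-26804 - 256)/(-14912) = -27060*(-1/14912) = 6765/3728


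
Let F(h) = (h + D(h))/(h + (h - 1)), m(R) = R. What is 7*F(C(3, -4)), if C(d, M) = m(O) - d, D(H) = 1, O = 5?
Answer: 7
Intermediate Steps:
C(d, M) = 5 - d
F(h) = (1 + h)/(-1 + 2*h) (F(h) = (h + 1)/(h + (h - 1)) = (1 + h)/(h + (-1 + h)) = (1 + h)/(-1 + 2*h))
7*F(C(3, -4)) = 7*((1 + (5 - 1*3))/(-1 + 2*(5 - 1*3))) = 7*((1 + (5 - 3))/(-1 + 2*(5 - 3))) = 7*((1 + 2)/(-1 + 2*2)) = 7*(3/(-1 + 4)) = 7*(3/3) = 7*((1/3)*3) = 7*1 = 7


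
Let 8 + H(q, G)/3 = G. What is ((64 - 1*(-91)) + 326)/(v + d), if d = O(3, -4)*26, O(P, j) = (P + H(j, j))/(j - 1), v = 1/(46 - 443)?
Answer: 954785/340621 ≈ 2.8031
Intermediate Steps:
H(q, G) = -24 + 3*G
v = -1/397 (v = 1/(-397) = -1/397 ≈ -0.0025189)
O(P, j) = (-24 + P + 3*j)/(-1 + j) (O(P, j) = (P + (-24 + 3*j))/(j - 1) = (-24 + P + 3*j)/(-1 + j))
d = 858/5 (d = ((-24 + 3 + 3*(-4))/(-1 - 4))*26 = ((-24 + 3 - 12)/(-5))*26 = -1/5*(-33)*26 = (33/5)*26 = 858/5 ≈ 171.60)
((64 - 1*(-91)) + 326)/(v + d) = ((64 - 1*(-91)) + 326)/(-1/397 + 858/5) = ((64 + 91) + 326)/(340621/1985) = (155 + 326)*(1985/340621) = 481*(1985/340621) = 954785/340621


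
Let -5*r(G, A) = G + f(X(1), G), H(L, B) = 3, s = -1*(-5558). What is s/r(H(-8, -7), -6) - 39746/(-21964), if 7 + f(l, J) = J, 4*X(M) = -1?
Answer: 17953509/646 ≈ 27792.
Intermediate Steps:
X(M) = -¼ (X(M) = (¼)*(-1) = -¼)
s = 5558
f(l, J) = -7 + J
r(G, A) = 7/5 - 2*G/5 (r(G, A) = -(G + (-7 + G))/5 = -(-7 + 2*G)/5 = 7/5 - 2*G/5)
s/r(H(-8, -7), -6) - 39746/(-21964) = 5558/(7/5 - ⅖*3) - 39746/(-21964) = 5558/(7/5 - 6/5) - 39746*(-1/21964) = 5558/(⅕) + 1169/646 = 5558*5 + 1169/646 = 27790 + 1169/646 = 17953509/646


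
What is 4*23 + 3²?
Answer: 101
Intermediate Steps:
4*23 + 3² = 92 + 9 = 101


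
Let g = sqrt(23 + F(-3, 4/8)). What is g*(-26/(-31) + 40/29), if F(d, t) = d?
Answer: 3988*sqrt(5)/899 ≈ 9.9193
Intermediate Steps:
g = 2*sqrt(5) (g = sqrt(23 - 3) = sqrt(20) = 2*sqrt(5) ≈ 4.4721)
g*(-26/(-31) + 40/29) = (2*sqrt(5))*(-26/(-31) + 40/29) = (2*sqrt(5))*(-26*(-1/31) + 40*(1/29)) = (2*sqrt(5))*(26/31 + 40/29) = (2*sqrt(5))*(1994/899) = 3988*sqrt(5)/899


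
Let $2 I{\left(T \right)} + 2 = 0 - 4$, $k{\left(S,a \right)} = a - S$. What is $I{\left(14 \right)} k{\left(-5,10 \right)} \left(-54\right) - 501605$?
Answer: $-499175$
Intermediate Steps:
$I{\left(T \right)} = -3$ ($I{\left(T \right)} = -1 + \frac{0 - 4}{2} = -1 + \frac{1}{2} \left(-4\right) = -1 - 2 = -3$)
$I{\left(14 \right)} k{\left(-5,10 \right)} \left(-54\right) - 501605 = - 3 \left(10 - -5\right) \left(-54\right) - 501605 = - 3 \left(10 + 5\right) \left(-54\right) - 501605 = \left(-3\right) 15 \left(-54\right) - 501605 = \left(-45\right) \left(-54\right) - 501605 = 2430 - 501605 = -499175$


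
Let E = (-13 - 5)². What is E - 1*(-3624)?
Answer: 3948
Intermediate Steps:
E = 324 (E = (-18)² = 324)
E - 1*(-3624) = 324 - 1*(-3624) = 324 + 3624 = 3948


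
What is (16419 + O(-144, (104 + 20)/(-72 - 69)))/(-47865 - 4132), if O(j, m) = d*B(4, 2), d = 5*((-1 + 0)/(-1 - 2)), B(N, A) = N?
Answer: -49277/155991 ≈ -0.31590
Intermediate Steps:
d = 5/3 (d = 5*(-1/(-3)) = 5*(-1*(-1/3)) = 5*(1/3) = 5/3 ≈ 1.6667)
O(j, m) = 20/3 (O(j, m) = (5/3)*4 = 20/3)
(16419 + O(-144, (104 + 20)/(-72 - 69)))/(-47865 - 4132) = (16419 + 20/3)/(-47865 - 4132) = (49277/3)/(-51997) = (49277/3)*(-1/51997) = -49277/155991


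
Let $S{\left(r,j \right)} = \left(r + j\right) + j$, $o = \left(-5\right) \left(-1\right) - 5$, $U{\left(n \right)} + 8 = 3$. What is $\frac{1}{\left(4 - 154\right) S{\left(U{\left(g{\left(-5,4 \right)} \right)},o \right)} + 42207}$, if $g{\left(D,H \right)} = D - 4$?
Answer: $\frac{1}{42957} \approx 2.3279 \cdot 10^{-5}$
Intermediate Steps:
$g{\left(D,H \right)} = -4 + D$
$U{\left(n \right)} = -5$ ($U{\left(n \right)} = -8 + 3 = -5$)
$o = 0$ ($o = 5 - 5 = 0$)
$S{\left(r,j \right)} = r + 2 j$ ($S{\left(r,j \right)} = \left(j + r\right) + j = r + 2 j$)
$\frac{1}{\left(4 - 154\right) S{\left(U{\left(g{\left(-5,4 \right)} \right)},o \right)} + 42207} = \frac{1}{\left(4 - 154\right) \left(-5 + 2 \cdot 0\right) + 42207} = \frac{1}{- 150 \left(-5 + 0\right) + 42207} = \frac{1}{\left(-150\right) \left(-5\right) + 42207} = \frac{1}{750 + 42207} = \frac{1}{42957}$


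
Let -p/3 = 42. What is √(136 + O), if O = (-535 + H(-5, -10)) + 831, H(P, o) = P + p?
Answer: √301 ≈ 17.349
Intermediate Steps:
p = -126 (p = -3*42 = -126)
H(P, o) = -126 + P (H(P, o) = P - 126 = -126 + P)
O = 165 (O = (-535 + (-126 - 5)) + 831 = (-535 - 131) + 831 = -666 + 831 = 165)
√(136 + O) = √(136 + 165) = √301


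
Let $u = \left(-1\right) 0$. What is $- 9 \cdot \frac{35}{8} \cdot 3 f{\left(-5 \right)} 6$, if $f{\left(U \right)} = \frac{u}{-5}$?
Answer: $0$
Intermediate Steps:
$u = 0$
$f{\left(U \right)} = 0$ ($f{\left(U \right)} = \frac{0}{-5} = 0 \left(- \frac{1}{5}\right) = 0$)
$- 9 \cdot \frac{35}{8} \cdot 3 f{\left(-5 \right)} 6 = - 9 \cdot \frac{35}{8} \cdot 3 \cdot 0 \cdot 6 = - 9 \cdot 35 \cdot \frac{1}{8} \cdot 0 \cdot 6 = \left(-9\right) \frac{35}{8} \cdot 0 = \left(- \frac{315}{8}\right) 0 = 0$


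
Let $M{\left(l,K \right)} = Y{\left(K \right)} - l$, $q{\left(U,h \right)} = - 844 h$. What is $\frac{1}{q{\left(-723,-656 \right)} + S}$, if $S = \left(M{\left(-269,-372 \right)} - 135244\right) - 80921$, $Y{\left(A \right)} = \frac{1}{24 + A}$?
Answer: $\frac{348}{117543263} \approx 2.9606 \cdot 10^{-6}$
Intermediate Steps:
$M{\left(l,K \right)} = \frac{1}{24 + K} - l$
$S = - \frac{75131809}{348}$ ($S = \left(\frac{1 - - 269 \left(24 - 372\right)}{24 - 372} - 135244\right) - 80921 = \left(\frac{1 - \left(-269\right) \left(-348\right)}{-348} - 135244\right) - 80921 = \left(- \frac{1 - 93612}{348} - 135244\right) - 80921 = \left(\left(- \frac{1}{348}\right) \left(-93611\right) - 135244\right) - 80921 = \left(\frac{93611}{348} - 135244\right) - 80921 = - \frac{46971301}{348} - 80921 = - \frac{75131809}{348} \approx -2.159 \cdot 10^{5}$)
$\frac{1}{q{\left(-723,-656 \right)} + S} = \frac{1}{\left(-844\right) \left(-656\right) - \frac{75131809}{348}} = \frac{1}{553664 - \frac{75131809}{348}} = \frac{1}{\frac{117543263}{348}} = \frac{348}{117543263}$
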